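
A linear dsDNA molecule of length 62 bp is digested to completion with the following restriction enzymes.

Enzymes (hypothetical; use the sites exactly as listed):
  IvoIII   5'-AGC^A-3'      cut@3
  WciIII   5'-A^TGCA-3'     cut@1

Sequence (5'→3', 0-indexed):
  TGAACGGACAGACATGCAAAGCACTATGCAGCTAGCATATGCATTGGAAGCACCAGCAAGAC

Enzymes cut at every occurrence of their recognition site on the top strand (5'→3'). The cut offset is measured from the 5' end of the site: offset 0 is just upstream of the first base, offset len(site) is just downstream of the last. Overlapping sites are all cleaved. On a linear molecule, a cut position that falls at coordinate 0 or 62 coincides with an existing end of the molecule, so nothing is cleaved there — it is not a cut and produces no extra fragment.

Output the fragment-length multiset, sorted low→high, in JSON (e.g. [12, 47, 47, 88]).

Per-enzyme occurrences:
  IvoIII AGCA/3: at [19, 33, 48, 54] ⇒ [22, 36, 51, 57]
  WciIII ATGCA/1: at [13, 25, 38] ⇒ [14, 26, 39]

Pooled cuts: [14, 22, 26, 36, 39, 51, 57]

Fragment lengths:
  [0,14): 14 bp
  [14,22): 8 bp
  [22,26): 4 bp
  [26,36): 10 bp
  [36,39): 3 bp
  [39,51): 12 bp
  [51,57): 6 bp
  [57,62): 5 bp

[3,4,5,6,8,10,12,14]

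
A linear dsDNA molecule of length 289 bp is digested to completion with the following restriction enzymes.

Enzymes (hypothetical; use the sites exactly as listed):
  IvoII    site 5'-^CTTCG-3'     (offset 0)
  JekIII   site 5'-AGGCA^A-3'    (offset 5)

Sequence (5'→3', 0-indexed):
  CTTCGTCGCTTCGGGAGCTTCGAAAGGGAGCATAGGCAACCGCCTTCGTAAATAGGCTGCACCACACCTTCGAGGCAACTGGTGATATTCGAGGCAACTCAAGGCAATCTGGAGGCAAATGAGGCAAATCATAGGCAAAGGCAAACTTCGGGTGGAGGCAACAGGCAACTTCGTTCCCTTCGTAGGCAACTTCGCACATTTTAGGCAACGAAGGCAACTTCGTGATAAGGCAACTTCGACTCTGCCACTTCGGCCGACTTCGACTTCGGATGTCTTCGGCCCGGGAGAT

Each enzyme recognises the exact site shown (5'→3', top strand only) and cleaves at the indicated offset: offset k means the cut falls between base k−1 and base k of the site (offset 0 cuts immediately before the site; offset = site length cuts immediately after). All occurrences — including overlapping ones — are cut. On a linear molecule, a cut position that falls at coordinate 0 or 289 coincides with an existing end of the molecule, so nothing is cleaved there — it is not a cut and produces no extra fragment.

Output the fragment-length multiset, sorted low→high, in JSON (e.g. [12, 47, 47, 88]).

Site scan:
  IvoII CTTCG/0: at [0, 8, 17, 43, 67, 145, 168, 177, 189, 217, 233, 247, 257, 263, 273] ⇒ [8, 17, 43, 67, 145, 168, 177, 189, 217, 233, 247, 257, 263, 273] (position 0 is a terminus of the linear molecule — no cut)
  JekIII AGGCAA/5: at [33, 72, 91, 101, 112, 121, 132, 138, 155, 162, 183, 202, 211, 227] ⇒ [38, 77, 96, 106, 117, 126, 137, 143, 160, 167, 188, 207, 216, 232]

All cut coordinates (distinct, sorted): [8, 17, 38, 43, 67, 77, 96, 106, 117, 126, 137, 143, 145, 160, 167, 168, 177, 188, 189, 207, 216, 217, 232, 233, 247, 257, 263, 273]

Fragment lengths:
  [0,8): 8 bp
  [8,17): 9 bp
  [17,38): 21 bp
  [38,43): 5 bp
  [43,67): 24 bp
  [67,77): 10 bp
  [77,96): 19 bp
  [96,106): 10 bp
  [106,117): 11 bp
  [117,126): 9 bp
  [126,137): 11 bp
  [137,143): 6 bp
  [143,145): 2 bp
  [145,160): 15 bp
  [160,167): 7 bp
  [167,168): 1 bp
  [168,177): 9 bp
  [177,188): 11 bp
  [188,189): 1 bp
  [189,207): 18 bp
  [207,216): 9 bp
  [216,217): 1 bp
  [217,232): 15 bp
  [232,233): 1 bp
  [233,247): 14 bp
  [247,257): 10 bp
  [257,263): 6 bp
  [263,273): 10 bp
  [273,289): 16 bp

[1,1,1,1,2,5,6,6,7,8,9,9,9,9,10,10,10,10,11,11,11,14,15,15,16,18,19,21,24]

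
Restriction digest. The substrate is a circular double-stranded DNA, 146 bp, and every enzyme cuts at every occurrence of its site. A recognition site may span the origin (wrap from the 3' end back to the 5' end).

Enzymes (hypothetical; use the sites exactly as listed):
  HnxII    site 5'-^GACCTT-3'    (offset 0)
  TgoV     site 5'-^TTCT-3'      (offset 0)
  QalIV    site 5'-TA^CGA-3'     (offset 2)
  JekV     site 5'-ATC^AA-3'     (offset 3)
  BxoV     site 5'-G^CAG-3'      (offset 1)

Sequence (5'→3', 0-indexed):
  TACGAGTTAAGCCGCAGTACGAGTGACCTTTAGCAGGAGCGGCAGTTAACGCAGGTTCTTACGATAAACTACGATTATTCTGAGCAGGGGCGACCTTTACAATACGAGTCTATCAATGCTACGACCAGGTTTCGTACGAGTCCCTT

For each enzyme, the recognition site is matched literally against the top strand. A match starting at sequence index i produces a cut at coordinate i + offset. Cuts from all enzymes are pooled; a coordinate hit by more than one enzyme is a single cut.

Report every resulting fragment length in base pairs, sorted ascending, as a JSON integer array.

Scan for sites:
  HnxII GACCTT/0: at [24, 91] ⇒ [24, 91]
  TgoV TTCT/0: at [55, 77] ⇒ [55, 77]
  QalIV TACGA/2: at [0, 17, 59, 69, 102, 119, 134] ⇒ [2, 19, 61, 71, 104, 121, 136]
  JekV ATCAA/3: at [111] ⇒ [114]
  BxoV GCAG/1: at [13, 32, 41, 50, 83] ⇒ [14, 33, 42, 51, 84]

All cut coordinates (distinct, sorted): [2, 14, 19, 24, 33, 42, 51, 55, 61, 71, 77, 84, 91, 104, 114, 121, 136]

Fragments:
  2→14: 12 bp
  14→19: 5 bp
  19→24: 5 bp
  24→33: 9 bp
  33→42: 9 bp
  42→51: 9 bp
  51→55: 4 bp
  55→61: 6 bp
  61→71: 10 bp
  71→77: 6 bp
  77→84: 7 bp
  84→91: 7 bp
  91→104: 13 bp
  104→114: 10 bp
  114→121: 7 bp
  121→136: 15 bp
  136→2 (wrap): 146-136+2 = 12 bp

[4,5,5,6,6,7,7,7,9,9,9,10,10,12,12,13,15]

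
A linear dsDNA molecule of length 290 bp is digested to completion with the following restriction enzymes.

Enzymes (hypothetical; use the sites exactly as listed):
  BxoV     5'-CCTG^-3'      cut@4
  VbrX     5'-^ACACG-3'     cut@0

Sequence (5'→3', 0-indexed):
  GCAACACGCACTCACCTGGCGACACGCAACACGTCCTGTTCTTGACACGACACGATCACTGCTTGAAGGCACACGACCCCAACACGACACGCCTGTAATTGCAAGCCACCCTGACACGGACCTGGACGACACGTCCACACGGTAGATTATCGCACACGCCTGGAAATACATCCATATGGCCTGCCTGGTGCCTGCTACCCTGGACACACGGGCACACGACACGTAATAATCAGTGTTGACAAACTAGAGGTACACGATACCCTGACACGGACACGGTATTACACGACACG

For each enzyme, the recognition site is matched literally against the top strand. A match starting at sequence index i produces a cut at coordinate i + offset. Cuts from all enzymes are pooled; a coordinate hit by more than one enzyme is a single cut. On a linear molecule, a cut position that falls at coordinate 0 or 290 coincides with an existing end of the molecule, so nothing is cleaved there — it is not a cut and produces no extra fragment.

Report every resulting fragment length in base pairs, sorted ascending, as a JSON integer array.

Scan for sites:
  BxoV CCTG/4: at [14, 34, 91, 109, 120, 158, 179, 183, 190, 198, 260] ⇒ [18, 38, 95, 113, 124, 162, 183, 187, 194, 202, 264]
  VbrX ACACG/0: at [3, 21, 28, 44, 49, 70, 81, 86, 113, 128, 136, 153, 205, 213, 218, 251, 264, 270, 280, 285] ⇒ [3, 21, 28, 44, 49, 70, 81, 86, 113, 128, 136, 153, 205, 213, 218, 251, 264, 270, 280, 285]

Pooled cuts: [3, 18, 21, 28, 38, 44, 49, 70, 81, 86, 95, 113, 124, 128, 136, 153, 162, 183, 187, 194, 202, 205, 213, 218, 251, 264, 270, 280, 285]

Fragment lengths:
  [0,3): 3 bp
  [3,18): 15 bp
  [18,21): 3 bp
  [21,28): 7 bp
  [28,38): 10 bp
  [38,44): 6 bp
  [44,49): 5 bp
  [49,70): 21 bp
  [70,81): 11 bp
  [81,86): 5 bp
  [86,95): 9 bp
  [95,113): 18 bp
  [113,124): 11 bp
  [124,128): 4 bp
  [128,136): 8 bp
  [136,153): 17 bp
  [153,162): 9 bp
  [162,183): 21 bp
  [183,187): 4 bp
  [187,194): 7 bp
  [194,202): 8 bp
  [202,205): 3 bp
  [205,213): 8 bp
  [213,218): 5 bp
  [218,251): 33 bp
  [251,264): 13 bp
  [264,270): 6 bp
  [270,280): 10 bp
  [280,285): 5 bp
  [285,290): 5 bp

[3,3,3,4,4,5,5,5,5,5,6,6,7,7,8,8,8,9,9,10,10,11,11,13,15,17,18,21,21,33]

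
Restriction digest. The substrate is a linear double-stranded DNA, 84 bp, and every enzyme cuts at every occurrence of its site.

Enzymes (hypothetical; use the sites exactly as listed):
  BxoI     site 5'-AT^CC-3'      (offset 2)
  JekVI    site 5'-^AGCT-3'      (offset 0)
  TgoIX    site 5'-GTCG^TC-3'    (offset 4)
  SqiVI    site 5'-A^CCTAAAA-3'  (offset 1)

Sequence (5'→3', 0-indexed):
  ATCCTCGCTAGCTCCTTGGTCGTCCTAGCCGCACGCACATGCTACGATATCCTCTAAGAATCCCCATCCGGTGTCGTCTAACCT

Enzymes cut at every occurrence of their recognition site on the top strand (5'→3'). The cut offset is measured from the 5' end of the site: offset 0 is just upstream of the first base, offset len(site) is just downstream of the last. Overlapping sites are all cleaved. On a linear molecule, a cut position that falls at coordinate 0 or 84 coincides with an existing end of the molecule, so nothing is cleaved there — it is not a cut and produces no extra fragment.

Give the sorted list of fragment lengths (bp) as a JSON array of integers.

[2,6,7,8,9,11,13,28]

Site scan:
  BxoI ATCC/2: at [0, 48, 59, 65] ⇒ [2, 50, 61, 67]
  JekVI AGCT/0: at [9] ⇒ [9]
  TgoIX GTCGTC/4: at [18, 72] ⇒ [22, 76]
  SqiVI (ACCTAAAA, off=1): no sites

Pooled cuts: [2, 9, 22, 50, 61, 67, 76]

Fragment lengths:
  [0,2): 2 bp
  [2,9): 7 bp
  [9,22): 13 bp
  [22,50): 28 bp
  [50,61): 11 bp
  [61,67): 6 bp
  [67,76): 9 bp
  [76,84): 8 bp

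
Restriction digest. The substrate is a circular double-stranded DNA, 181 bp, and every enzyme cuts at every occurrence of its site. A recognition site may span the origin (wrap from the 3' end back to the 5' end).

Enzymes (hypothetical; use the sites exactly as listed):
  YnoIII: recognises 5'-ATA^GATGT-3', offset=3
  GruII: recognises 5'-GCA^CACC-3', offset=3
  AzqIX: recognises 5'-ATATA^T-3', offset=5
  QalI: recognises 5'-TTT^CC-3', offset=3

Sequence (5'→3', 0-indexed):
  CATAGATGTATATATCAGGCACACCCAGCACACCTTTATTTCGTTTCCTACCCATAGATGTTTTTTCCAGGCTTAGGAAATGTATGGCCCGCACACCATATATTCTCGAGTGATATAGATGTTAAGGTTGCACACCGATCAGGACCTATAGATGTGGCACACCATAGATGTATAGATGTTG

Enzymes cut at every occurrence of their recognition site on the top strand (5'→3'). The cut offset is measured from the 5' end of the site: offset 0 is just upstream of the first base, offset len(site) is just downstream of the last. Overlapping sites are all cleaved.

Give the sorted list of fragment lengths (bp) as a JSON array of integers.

[7,7,8,9,9,9,10,10,10,11,15,15,16,18,27]

Per-enzyme occurrences:
  YnoIII ATAGATGT/3: at [1, 53, 114, 147, 163, 171] ⇒ [4, 56, 117, 150, 166, 174]
  GruII GCACACC/3: at [18, 27, 90, 129, 156] ⇒ [21, 30, 93, 132, 159]
  AzqIX ATATAT/5: at [9, 97] ⇒ [14, 102]
  QalI TTTCC/3: at [43, 63] ⇒ [46, 66]

All cut coordinates (distinct, sorted): [4, 14, 21, 30, 46, 56, 66, 93, 102, 117, 132, 150, 159, 166, 174]

Fragment lengths:
  4→14: 10 bp
  14→21: 7 bp
  21→30: 9 bp
  30→46: 16 bp
  46→56: 10 bp
  56→66: 10 bp
  66→93: 27 bp
  93→102: 9 bp
  102→117: 15 bp
  117→132: 15 bp
  132→150: 18 bp
  150→159: 9 bp
  159→166: 7 bp
  166→174: 8 bp
  174→4 (wrap): 181-174+4 = 11 bp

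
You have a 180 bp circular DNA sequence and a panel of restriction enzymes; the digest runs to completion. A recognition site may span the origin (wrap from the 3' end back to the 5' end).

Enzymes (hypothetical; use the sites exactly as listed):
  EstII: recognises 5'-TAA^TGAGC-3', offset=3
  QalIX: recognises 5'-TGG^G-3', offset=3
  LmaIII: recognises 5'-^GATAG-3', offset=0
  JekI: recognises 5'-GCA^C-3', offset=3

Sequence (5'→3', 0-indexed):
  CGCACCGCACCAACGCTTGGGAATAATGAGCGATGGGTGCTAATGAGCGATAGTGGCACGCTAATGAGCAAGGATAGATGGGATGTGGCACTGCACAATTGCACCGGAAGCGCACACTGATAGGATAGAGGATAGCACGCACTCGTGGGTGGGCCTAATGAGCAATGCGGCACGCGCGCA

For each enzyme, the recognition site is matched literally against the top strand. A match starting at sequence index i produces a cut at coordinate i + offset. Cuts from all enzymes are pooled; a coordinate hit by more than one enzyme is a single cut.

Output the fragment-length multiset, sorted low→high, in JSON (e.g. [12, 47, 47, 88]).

[4,4,4,4,5,5,5,5,6,6,6,7,7,7,7,8,8,8,9,9,10,10,11,11,14]

Scan for sites:
  EstII (TAATGAGC, off=3): starts [23, 40, 61, 155] → cuts [26, 43, 64, 158]
  QalIX (TGGG, off=3): starts [17, 33, 78, 145, 149] → cuts [20, 36, 81, 148, 152]
  LmaIII (GATAG, off=0): starts [48, 72, 118, 123, 130] → cuts [48, 72, 118, 123, 130]
  JekI (GCAC, off=3): starts [1, 6, 55, 87, 92, 100, 111, 134, 138, 169, 177] → cuts [0, 4, 9, 58, 90, 95, 103, 114, 137, 141, 172]

All cut coordinates (distinct, sorted): [0, 4, 9, 20, 26, 36, 43, 48, 58, 64, 72, 81, 90, 95, 103, 114, 118, 123, 130, 137, 141, 148, 152, 158, 172]

Fragment lengths:
  0→4: 4 bp
  4→9: 5 bp
  9→20: 11 bp
  20→26: 6 bp
  26→36: 10 bp
  36→43: 7 bp
  43→48: 5 bp
  48→58: 10 bp
  58→64: 6 bp
  64→72: 8 bp
  72→81: 9 bp
  81→90: 9 bp
  90→95: 5 bp
  95→103: 8 bp
  103→114: 11 bp
  114→118: 4 bp
  118→123: 5 bp
  123→130: 7 bp
  130→137: 7 bp
  137→141: 4 bp
  141→148: 7 bp
  148→152: 4 bp
  152→158: 6 bp
  158→172: 14 bp
  172→0 (wrap): 180-172+0 = 8 bp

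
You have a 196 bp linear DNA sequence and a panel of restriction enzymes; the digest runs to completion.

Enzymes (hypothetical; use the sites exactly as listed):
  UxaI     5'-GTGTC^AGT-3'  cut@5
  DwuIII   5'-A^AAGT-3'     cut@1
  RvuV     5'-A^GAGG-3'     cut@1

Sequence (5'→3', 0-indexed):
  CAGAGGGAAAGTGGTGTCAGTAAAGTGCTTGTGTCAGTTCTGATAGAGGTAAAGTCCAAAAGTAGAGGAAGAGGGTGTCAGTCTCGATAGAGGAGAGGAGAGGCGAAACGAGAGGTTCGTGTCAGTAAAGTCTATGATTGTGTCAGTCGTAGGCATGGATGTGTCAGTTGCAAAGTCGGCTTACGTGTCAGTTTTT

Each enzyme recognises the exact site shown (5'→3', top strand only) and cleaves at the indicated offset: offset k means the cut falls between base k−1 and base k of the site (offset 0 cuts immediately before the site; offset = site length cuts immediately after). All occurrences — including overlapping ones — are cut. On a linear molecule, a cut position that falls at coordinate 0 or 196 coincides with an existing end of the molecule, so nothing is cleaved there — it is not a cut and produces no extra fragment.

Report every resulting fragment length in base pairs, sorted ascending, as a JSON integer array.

[2,4,4,5,5,5,6,6,6,7,7,8,9,10,10,10,12,12,13,17,17,21]

Site scan:
  UxaI (GTGTCAGT, off=5): starts [13, 30, 74, 118, 139, 160, 184] → cuts [18, 35, 79, 123, 144, 165, 189]
  DwuIII (AAAGT, off=1): starts [7, 21, 50, 58, 126, 171] → cuts [8, 22, 51, 59, 127, 172]
  RvuV (AGAGG, off=1): starts [1, 44, 63, 69, 88, 93, 98, 110] → cuts [2, 45, 64, 70, 89, 94, 99, 111]

All cut coordinates (distinct, sorted): [2, 8, 18, 22, 35, 45, 51, 59, 64, 70, 79, 89, 94, 99, 111, 123, 127, 144, 165, 172, 189]

Fragment lengths:
  [0,2): 2 bp
  [2,8): 6 bp
  [8,18): 10 bp
  [18,22): 4 bp
  [22,35): 13 bp
  [35,45): 10 bp
  [45,51): 6 bp
  [51,59): 8 bp
  [59,64): 5 bp
  [64,70): 6 bp
  [70,79): 9 bp
  [79,89): 10 bp
  [89,94): 5 bp
  [94,99): 5 bp
  [99,111): 12 bp
  [111,123): 12 bp
  [123,127): 4 bp
  [127,144): 17 bp
  [144,165): 21 bp
  [165,172): 7 bp
  [172,189): 17 bp
  [189,196): 7 bp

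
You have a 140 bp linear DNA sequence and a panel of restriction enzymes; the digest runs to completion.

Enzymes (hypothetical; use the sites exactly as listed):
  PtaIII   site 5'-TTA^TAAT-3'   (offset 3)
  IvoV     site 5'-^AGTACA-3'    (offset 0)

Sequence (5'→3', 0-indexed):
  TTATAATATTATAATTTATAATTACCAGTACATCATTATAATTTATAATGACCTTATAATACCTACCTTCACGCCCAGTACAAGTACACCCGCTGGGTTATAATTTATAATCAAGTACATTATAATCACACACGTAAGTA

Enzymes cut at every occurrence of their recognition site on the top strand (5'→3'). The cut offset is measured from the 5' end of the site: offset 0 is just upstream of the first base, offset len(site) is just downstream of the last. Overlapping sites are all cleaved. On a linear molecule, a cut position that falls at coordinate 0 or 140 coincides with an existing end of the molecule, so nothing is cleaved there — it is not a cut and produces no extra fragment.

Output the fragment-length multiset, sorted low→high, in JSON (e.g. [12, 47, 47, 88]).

Site scan:
  PtaIII (TTATAAT, off=3): starts [0, 8, 15, 35, 42, 53, 97, 104, 119] → cuts [3, 11, 18, 38, 45, 56, 100, 107, 122]
  IvoV (AGTACA, off=0): starts [26, 76, 82, 113] → cuts [26, 76, 82, 113]

Pooled cuts: [3, 11, 18, 26, 38, 45, 56, 76, 82, 100, 107, 113, 122]

Fragment lengths:
  [0,3): 3 bp
  [3,11): 8 bp
  [11,18): 7 bp
  [18,26): 8 bp
  [26,38): 12 bp
  [38,45): 7 bp
  [45,56): 11 bp
  [56,76): 20 bp
  [76,82): 6 bp
  [82,100): 18 bp
  [100,107): 7 bp
  [107,113): 6 bp
  [113,122): 9 bp
  [122,140): 18 bp

[3,6,6,7,7,7,8,8,9,11,12,18,18,20]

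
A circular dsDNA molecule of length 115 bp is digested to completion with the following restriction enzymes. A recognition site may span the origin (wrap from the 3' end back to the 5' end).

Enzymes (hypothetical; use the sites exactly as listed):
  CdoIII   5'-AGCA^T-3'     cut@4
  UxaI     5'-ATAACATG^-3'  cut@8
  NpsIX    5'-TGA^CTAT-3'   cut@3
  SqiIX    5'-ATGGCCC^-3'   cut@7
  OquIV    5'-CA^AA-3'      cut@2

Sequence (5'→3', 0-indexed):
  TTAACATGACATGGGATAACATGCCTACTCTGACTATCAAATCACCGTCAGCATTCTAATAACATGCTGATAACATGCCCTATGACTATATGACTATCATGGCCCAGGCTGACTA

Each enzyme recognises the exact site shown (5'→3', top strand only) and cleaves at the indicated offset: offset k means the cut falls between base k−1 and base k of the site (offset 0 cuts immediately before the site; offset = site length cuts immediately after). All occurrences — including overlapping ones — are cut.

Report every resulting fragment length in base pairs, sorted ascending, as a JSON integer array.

[6,7,8,8,10,11,12,13,14,26]

Scan for sites:
  CdoIII AGCAT/4: at [49] ⇒ [53]
  UxaI ATAACATG/8: at [15, 58, 69] ⇒ [23, 66, 77]
  NpsIX TGACTAT/3: at [30, 82, 90, 109] ⇒ [33, 85, 93, 112]
  SqiIX ATGGCCC/7: at [98] ⇒ [105]
  OquIV CAAA/2: at [37] ⇒ [39]

Pooled cuts: [23, 33, 39, 53, 66, 77, 85, 93, 105, 112]

Fragments:
  23→33: 10 bp
  33→39: 6 bp
  39→53: 14 bp
  53→66: 13 bp
  66→77: 11 bp
  77→85: 8 bp
  85→93: 8 bp
  93→105: 12 bp
  105→112: 7 bp
  112→23 (wrap): 115-112+23 = 26 bp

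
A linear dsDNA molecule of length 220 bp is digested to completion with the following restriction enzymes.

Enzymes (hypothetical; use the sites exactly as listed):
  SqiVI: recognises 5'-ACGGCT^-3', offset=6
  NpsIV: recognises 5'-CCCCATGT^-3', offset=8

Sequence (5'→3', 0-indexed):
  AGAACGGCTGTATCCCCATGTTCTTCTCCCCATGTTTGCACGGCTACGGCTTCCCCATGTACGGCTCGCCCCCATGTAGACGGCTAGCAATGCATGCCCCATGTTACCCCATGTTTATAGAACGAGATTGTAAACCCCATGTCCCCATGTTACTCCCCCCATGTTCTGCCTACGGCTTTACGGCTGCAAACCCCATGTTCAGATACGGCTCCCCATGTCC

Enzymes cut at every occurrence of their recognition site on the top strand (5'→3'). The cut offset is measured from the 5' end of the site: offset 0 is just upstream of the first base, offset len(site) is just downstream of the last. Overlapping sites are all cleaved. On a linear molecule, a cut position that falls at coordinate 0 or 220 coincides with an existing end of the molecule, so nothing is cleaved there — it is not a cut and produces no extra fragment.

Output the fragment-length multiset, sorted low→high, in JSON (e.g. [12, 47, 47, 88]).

Per-enzyme occurrences:
  SqiVI ACGGCT/6: at [3, 39, 45, 60, 79, 171, 179, 204] ⇒ [9, 45, 51, 66, 85, 177, 185, 210]
  NpsIV CCCCATGT/8: at [13, 27, 52, 69, 96, 106, 134, 142, 156, 190, 210] ⇒ [21, 35, 60, 77, 104, 114, 142, 150, 164, 198, 218]

Pooled cuts: [9, 21, 35, 45, 51, 60, 66, 77, 85, 104, 114, 142, 150, 164, 177, 185, 198, 210, 218]

Fragments:
  [0,9): 9 bp
  [9,21): 12 bp
  [21,35): 14 bp
  [35,45): 10 bp
  [45,51): 6 bp
  [51,60): 9 bp
  [60,66): 6 bp
  [66,77): 11 bp
  [77,85): 8 bp
  [85,104): 19 bp
  [104,114): 10 bp
  [114,142): 28 bp
  [142,150): 8 bp
  [150,164): 14 bp
  [164,177): 13 bp
  [177,185): 8 bp
  [185,198): 13 bp
  [198,210): 12 bp
  [210,218): 8 bp
  [218,220): 2 bp

[2,6,6,8,8,8,8,9,9,10,10,11,12,12,13,13,14,14,19,28]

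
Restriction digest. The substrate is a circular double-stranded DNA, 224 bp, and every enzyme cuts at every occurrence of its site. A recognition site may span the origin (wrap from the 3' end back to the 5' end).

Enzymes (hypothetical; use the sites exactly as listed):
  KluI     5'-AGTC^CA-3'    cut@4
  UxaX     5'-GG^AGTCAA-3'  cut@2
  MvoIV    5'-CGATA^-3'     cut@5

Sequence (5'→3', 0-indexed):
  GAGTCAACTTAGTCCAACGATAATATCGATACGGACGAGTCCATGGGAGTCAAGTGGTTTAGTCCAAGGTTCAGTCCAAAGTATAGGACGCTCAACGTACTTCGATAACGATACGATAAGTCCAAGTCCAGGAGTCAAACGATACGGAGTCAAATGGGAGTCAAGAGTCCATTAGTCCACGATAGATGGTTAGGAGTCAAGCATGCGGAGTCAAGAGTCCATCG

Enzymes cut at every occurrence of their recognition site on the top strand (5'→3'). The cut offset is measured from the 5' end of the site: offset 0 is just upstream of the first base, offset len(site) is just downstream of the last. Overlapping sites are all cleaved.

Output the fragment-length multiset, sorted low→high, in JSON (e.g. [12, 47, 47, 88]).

Site scan:
  KluI AGTCCA/4: at [10, 37, 60, 72, 118, 124, 165, 173, 215] ⇒ [14, 41, 64, 76, 122, 128, 169, 177, 219]
  UxaX GGAGTCAA/2: at [45, 130, 145, 156, 192, 206, 223] ⇒ [1, 47, 132, 147, 158, 194, 208]
  MvoIV CGATA/5: at [17, 26, 102, 108, 113, 139, 179] ⇒ [22, 31, 107, 113, 118, 144, 184]

All cut coordinates (distinct, sorted): [1, 14, 22, 31, 41, 47, 64, 76, 107, 113, 118, 122, 128, 132, 144, 147, 158, 169, 177, 184, 194, 208, 219]

Fragment lengths:
  1→14: 13 bp
  14→22: 8 bp
  22→31: 9 bp
  31→41: 10 bp
  41→47: 6 bp
  47→64: 17 bp
  64→76: 12 bp
  76→107: 31 bp
  107→113: 6 bp
  113→118: 5 bp
  118→122: 4 bp
  122→128: 6 bp
  128→132: 4 bp
  132→144: 12 bp
  144→147: 3 bp
  147→158: 11 bp
  158→169: 11 bp
  169→177: 8 bp
  177→184: 7 bp
  184→194: 10 bp
  194→208: 14 bp
  208→219: 11 bp
  219→1 (wrap): 224-219+1 = 6 bp

[3,4,4,5,6,6,6,6,7,8,8,9,10,10,11,11,11,12,12,13,14,17,31]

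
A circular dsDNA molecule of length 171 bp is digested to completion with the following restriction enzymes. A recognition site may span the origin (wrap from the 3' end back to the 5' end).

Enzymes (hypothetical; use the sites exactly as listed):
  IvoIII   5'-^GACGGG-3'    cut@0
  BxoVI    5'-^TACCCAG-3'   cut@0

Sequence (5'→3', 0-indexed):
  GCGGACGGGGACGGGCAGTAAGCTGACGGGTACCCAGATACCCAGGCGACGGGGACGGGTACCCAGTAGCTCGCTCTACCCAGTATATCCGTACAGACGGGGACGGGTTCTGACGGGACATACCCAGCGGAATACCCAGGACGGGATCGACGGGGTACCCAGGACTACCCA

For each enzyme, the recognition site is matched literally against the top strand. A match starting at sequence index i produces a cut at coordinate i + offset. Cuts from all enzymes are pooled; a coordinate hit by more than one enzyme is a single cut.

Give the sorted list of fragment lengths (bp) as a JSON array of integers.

[6,6,6,6,6,7,7,8,9,9,9,9,10,10,12,15,17,19]

Site scan:
  IvoIII (GACGGG, off=0): starts [3, 9, 24, 47, 53, 95, 101, 111, 139, 148] → cuts [3, 9, 24, 47, 53, 95, 101, 111, 139, 148]
  BxoVI (TACCCAG, off=0): starts [30, 38, 59, 76, 120, 132, 155, 165] → cuts [30, 38, 59, 76, 120, 132, 155, 165]

All cut coordinates (distinct, sorted): [3, 9, 24, 30, 38, 47, 53, 59, 76, 95, 101, 111, 120, 132, 139, 148, 155, 165]

Fragment lengths:
  3→9: 6 bp
  9→24: 15 bp
  24→30: 6 bp
  30→38: 8 bp
  38→47: 9 bp
  47→53: 6 bp
  53→59: 6 bp
  59→76: 17 bp
  76→95: 19 bp
  95→101: 6 bp
  101→111: 10 bp
  111→120: 9 bp
  120→132: 12 bp
  132→139: 7 bp
  139→148: 9 bp
  148→155: 7 bp
  155→165: 10 bp
  165→3 (wrap): 171-165+3 = 9 bp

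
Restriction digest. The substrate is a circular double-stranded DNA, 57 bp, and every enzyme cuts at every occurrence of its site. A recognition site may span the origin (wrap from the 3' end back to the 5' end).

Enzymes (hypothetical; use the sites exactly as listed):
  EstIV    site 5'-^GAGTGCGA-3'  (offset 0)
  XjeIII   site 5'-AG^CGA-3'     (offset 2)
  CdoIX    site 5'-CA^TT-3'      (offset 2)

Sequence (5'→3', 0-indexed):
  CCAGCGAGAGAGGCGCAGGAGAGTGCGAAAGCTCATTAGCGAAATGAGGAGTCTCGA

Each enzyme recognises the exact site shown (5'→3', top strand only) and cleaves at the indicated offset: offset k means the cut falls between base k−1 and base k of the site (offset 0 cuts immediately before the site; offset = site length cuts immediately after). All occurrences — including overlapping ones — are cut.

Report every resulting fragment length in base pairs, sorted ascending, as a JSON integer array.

Site scan:
  EstIV GAGTGCGA/0: at [20] ⇒ [20]
  XjeIII AGCGA/2: at [2, 37] ⇒ [4, 39]
  CdoIX CATT/2: at [33] ⇒ [35]

All cut coordinates (distinct, sorted): [4, 20, 35, 39]

Fragment lengths:
  4→20: 16 bp
  20→35: 15 bp
  35→39: 4 bp
  39→4 (wrap): 57-39+4 = 22 bp

[4,15,16,22]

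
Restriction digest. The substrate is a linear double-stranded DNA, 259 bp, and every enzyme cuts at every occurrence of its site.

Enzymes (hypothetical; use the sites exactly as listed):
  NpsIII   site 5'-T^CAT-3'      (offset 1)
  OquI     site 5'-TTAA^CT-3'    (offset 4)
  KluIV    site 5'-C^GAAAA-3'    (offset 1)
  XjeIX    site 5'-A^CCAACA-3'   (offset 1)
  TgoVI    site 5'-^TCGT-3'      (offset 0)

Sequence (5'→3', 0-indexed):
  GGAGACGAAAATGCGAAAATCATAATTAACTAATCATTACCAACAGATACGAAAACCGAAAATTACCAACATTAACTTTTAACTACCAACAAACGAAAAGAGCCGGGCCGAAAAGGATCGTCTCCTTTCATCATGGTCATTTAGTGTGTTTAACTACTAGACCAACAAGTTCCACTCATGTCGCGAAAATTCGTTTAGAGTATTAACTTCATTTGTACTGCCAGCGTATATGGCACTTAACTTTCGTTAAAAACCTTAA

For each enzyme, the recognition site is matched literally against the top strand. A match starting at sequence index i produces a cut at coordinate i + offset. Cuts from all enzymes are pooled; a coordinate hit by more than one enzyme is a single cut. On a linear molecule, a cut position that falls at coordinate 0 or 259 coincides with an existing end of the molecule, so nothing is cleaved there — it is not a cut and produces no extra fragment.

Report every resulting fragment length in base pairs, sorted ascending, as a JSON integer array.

[3,3,3,3,5,5,6,6,6,6,7,7,8,8,8,8,8,9,9,10,11,11,15,15,16,16,16,31]

Per-enzyme occurrences:
  NpsIII (TCAT, off=1): starts [19, 33, 127, 130, 136, 175, 208] → cuts [20, 34, 128, 131, 137, 176, 209]
  OquI (TTAACT, off=4): starts [25, 71, 78, 149, 202, 236] → cuts [29, 75, 82, 153, 206, 240]
  KluIV (CGAAAA, off=1): starts [5, 13, 49, 56, 93, 108, 183] → cuts [6, 14, 50, 57, 94, 109, 184]
  XjeIX (ACCAACA, off=1): starts [38, 64, 84, 160] → cuts [39, 65, 85, 161]
  TgoVI (TCGT, off=0): starts [117, 190, 243] → cuts [117, 190, 243]

Pooled cuts: [6, 14, 20, 29, 34, 39, 50, 57, 65, 75, 82, 85, 94, 109, 117, 128, 131, 137, 153, 161, 176, 184, 190, 206, 209, 240, 243]

Fragments:
  [0,6): 6 bp
  [6,14): 8 bp
  [14,20): 6 bp
  [20,29): 9 bp
  [29,34): 5 bp
  [34,39): 5 bp
  [39,50): 11 bp
  [50,57): 7 bp
  [57,65): 8 bp
  [65,75): 10 bp
  [75,82): 7 bp
  [82,85): 3 bp
  [85,94): 9 bp
  [94,109): 15 bp
  [109,117): 8 bp
  [117,128): 11 bp
  [128,131): 3 bp
  [131,137): 6 bp
  [137,153): 16 bp
  [153,161): 8 bp
  [161,176): 15 bp
  [176,184): 8 bp
  [184,190): 6 bp
  [190,206): 16 bp
  [206,209): 3 bp
  [209,240): 31 bp
  [240,243): 3 bp
  [243,259): 16 bp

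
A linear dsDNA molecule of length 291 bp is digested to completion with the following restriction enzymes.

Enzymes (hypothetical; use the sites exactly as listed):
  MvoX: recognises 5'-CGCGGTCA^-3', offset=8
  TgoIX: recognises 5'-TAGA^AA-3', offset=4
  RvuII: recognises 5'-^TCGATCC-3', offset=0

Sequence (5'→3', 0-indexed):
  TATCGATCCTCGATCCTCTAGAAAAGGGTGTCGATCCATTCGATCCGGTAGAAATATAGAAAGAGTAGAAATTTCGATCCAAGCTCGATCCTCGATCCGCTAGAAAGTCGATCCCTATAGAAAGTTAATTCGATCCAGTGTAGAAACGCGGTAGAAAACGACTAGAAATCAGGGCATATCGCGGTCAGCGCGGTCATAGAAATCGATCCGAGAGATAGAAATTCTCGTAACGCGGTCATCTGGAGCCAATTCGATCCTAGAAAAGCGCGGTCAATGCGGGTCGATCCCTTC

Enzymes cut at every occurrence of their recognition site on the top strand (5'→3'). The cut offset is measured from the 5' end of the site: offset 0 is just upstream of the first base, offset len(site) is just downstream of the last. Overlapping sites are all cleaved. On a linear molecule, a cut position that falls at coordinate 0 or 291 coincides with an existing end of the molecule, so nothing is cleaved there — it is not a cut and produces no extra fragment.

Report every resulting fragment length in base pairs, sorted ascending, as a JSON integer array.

Scan for sites:
  MvoX (CGCGGTCA, off=8): starts [179, 188, 230, 265] → cuts [187, 196, 238, 273]
  TgoIX (TAGAAA, off=4): starts [18, 48, 56, 65, 100, 117, 140, 151, 162, 196, 215, 257] → cuts [22, 52, 60, 69, 104, 121, 144, 155, 166, 200, 219, 261]
  RvuII (TCGATCC, off=0): starts [2, 9, 30, 39, 73, 84, 91, 107, 129, 202, 250, 280] → cuts [2, 9, 30, 39, 73, 84, 91, 107, 129, 202, 250, 280]

All cut coordinates (distinct, sorted): [2, 9, 22, 30, 39, 52, 60, 69, 73, 84, 91, 104, 107, 121, 129, 144, 155, 166, 187, 196, 200, 202, 219, 238, 250, 261, 273, 280]

Fragments:
  [0,2): 2 bp
  [2,9): 7 bp
  [9,22): 13 bp
  [22,30): 8 bp
  [30,39): 9 bp
  [39,52): 13 bp
  [52,60): 8 bp
  [60,69): 9 bp
  [69,73): 4 bp
  [73,84): 11 bp
  [84,91): 7 bp
  [91,104): 13 bp
  [104,107): 3 bp
  [107,121): 14 bp
  [121,129): 8 bp
  [129,144): 15 bp
  [144,155): 11 bp
  [155,166): 11 bp
  [166,187): 21 bp
  [187,196): 9 bp
  [196,200): 4 bp
  [200,202): 2 bp
  [202,219): 17 bp
  [219,238): 19 bp
  [238,250): 12 bp
  [250,261): 11 bp
  [261,273): 12 bp
  [273,280): 7 bp
  [280,291): 11 bp

[2,2,3,4,4,7,7,7,8,8,8,9,9,9,11,11,11,11,11,12,12,13,13,13,14,15,17,19,21]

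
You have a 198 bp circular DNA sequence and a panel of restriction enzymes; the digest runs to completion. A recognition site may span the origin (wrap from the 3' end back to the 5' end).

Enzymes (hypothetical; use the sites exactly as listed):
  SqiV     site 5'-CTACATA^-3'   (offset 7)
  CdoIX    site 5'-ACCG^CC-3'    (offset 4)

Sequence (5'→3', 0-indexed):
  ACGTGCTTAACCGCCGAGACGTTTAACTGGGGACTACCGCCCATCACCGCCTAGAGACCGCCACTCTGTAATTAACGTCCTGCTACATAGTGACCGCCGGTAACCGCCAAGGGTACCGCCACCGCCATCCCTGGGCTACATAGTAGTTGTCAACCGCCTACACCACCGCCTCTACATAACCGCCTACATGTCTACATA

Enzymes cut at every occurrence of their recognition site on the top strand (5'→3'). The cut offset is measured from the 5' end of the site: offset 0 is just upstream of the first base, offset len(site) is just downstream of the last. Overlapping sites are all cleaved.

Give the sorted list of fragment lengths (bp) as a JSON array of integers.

[4,6,7,10,10,10,11,12,12,13,14,16,18,26,29]

Per-enzyme occurrences:
  SqiV CTACATA/7: at [82, 135, 171, 191] ⇒ [0, 89, 142, 178]
  CdoIX ACCGCC/4: at [9, 35, 45, 56, 92, 102, 114, 120, 152, 164, 178] ⇒ [13, 39, 49, 60, 96, 106, 118, 124, 156, 168, 182]

All cut coordinates (distinct, sorted): [0, 13, 39, 49, 60, 89, 96, 106, 118, 124, 142, 156, 168, 178, 182]

Fragment lengths:
  0→13: 13 bp
  13→39: 26 bp
  39→49: 10 bp
  49→60: 11 bp
  60→89: 29 bp
  89→96: 7 bp
  96→106: 10 bp
  106→118: 12 bp
  118→124: 6 bp
  124→142: 18 bp
  142→156: 14 bp
  156→168: 12 bp
  168→178: 10 bp
  178→182: 4 bp
  182→0 (wrap): 198-182+0 = 16 bp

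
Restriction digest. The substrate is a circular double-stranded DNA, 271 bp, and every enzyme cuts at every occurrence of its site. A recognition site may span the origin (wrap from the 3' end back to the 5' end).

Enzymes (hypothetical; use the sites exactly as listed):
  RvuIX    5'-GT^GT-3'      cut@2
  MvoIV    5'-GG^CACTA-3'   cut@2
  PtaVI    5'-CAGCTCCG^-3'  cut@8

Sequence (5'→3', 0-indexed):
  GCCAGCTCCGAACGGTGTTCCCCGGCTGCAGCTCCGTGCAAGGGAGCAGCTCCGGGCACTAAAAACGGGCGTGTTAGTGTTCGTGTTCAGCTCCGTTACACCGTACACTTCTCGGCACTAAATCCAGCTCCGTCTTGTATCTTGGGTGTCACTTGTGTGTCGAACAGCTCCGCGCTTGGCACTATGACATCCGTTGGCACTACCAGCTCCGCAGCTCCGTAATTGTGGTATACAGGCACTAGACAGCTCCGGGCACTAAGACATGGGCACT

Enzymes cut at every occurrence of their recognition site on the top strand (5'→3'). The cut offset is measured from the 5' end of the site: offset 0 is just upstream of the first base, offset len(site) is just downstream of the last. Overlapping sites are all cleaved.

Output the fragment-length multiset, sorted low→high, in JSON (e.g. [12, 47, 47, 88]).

[2,2,2,6,6,6,7,8,9,11,14,14,15,15,16,17,17,18,18,20,20,28]

Per-enzyme occurrences:
  RvuIX (GTGT, off=2): starts [14, 70, 76, 82, 145, 154, 156] → cuts [16, 72, 78, 84, 147, 156, 158]
  MvoIV (GGCACTA, off=2): starts [54, 113, 177, 195, 234, 251] → cuts [56, 115, 179, 197, 236, 253]
  PtaVI (CAGCTCCG, off=8): starts [2, 28, 46, 87, 124, 164, 203, 211, 243] → cuts [10, 36, 54, 95, 132, 172, 211, 219, 251]

All cut coordinates (distinct, sorted): [10, 16, 36, 54, 56, 72, 78, 84, 95, 115, 132, 147, 156, 158, 172, 179, 197, 211, 219, 236, 251, 253]

Fragment lengths:
  10→16: 6 bp
  16→36: 20 bp
  36→54: 18 bp
  54→56: 2 bp
  56→72: 16 bp
  72→78: 6 bp
  78→84: 6 bp
  84→95: 11 bp
  95→115: 20 bp
  115→132: 17 bp
  132→147: 15 bp
  147→156: 9 bp
  156→158: 2 bp
  158→172: 14 bp
  172→179: 7 bp
  179→197: 18 bp
  197→211: 14 bp
  211→219: 8 bp
  219→236: 17 bp
  236→251: 15 bp
  251→253: 2 bp
  253→10 (wrap): 271-253+10 = 28 bp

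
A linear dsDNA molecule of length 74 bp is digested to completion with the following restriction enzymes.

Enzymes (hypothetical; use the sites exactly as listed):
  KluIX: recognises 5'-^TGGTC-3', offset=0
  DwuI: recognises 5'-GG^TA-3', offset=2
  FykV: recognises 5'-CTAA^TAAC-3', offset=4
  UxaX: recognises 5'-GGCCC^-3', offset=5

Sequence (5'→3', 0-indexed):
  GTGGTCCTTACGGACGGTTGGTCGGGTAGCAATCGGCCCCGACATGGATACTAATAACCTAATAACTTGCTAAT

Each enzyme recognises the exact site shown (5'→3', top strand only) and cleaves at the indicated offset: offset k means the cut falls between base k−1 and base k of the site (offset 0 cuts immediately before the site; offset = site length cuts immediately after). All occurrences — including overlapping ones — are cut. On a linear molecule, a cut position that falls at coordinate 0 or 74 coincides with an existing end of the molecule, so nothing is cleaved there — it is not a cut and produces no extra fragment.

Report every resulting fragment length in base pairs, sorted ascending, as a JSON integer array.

Per-enzyme occurrences:
  KluIX TGGTC/0: at [1, 18] ⇒ [1, 18]
  DwuI GGTA/2: at [24] ⇒ [26]
  FykV CTAATAAC/4: at [50, 58] ⇒ [54, 62]
  UxaX GGCCC/5: at [34] ⇒ [39]

All cut coordinates (distinct, sorted): [1, 18, 26, 39, 54, 62]

Fragment lengths:
  [0,1): 1 bp
  [1,18): 17 bp
  [18,26): 8 bp
  [26,39): 13 bp
  [39,54): 15 bp
  [54,62): 8 bp
  [62,74): 12 bp

[1,8,8,12,13,15,17]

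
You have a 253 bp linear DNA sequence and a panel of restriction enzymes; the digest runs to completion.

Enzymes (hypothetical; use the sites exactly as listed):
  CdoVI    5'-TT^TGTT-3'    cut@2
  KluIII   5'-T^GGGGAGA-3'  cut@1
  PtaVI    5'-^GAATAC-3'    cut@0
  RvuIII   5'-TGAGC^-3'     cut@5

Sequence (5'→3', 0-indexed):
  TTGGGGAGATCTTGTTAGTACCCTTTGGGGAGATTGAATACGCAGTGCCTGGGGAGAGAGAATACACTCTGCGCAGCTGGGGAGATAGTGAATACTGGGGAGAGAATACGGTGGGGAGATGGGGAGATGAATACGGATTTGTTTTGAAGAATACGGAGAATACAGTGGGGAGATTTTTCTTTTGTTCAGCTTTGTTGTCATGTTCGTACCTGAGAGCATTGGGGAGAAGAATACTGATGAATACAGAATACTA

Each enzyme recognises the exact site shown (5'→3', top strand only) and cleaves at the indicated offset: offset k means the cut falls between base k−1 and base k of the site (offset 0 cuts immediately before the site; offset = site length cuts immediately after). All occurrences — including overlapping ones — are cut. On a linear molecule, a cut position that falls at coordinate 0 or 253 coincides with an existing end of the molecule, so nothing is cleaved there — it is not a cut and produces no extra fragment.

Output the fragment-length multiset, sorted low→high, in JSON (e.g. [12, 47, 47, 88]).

[2,7,7,7,8,8,8,8,9,9,9,9,9,9,10,10,11,11,15,16,19,24,28]

Site scan:
  CdoVI TTTGTT/2: at [137, 180, 190] ⇒ [139, 182, 192]
  KluIII TGGGGAGA/1: at [1, 25, 49, 77, 95, 111, 119, 165, 219] ⇒ [2, 26, 50, 78, 96, 112, 120, 166, 220]
  PtaVI GAATAC/0: at [35, 59, 89, 103, 128, 148, 157, 228, 238, 245] ⇒ [35, 59, 89, 103, 128, 148, 157, 228, 238, 245]
  RvuIII (TGAGC, off=5): no sites

All cut coordinates (distinct, sorted): [2, 26, 35, 50, 59, 78, 89, 96, 103, 112, 120, 128, 139, 148, 157, 166, 182, 192, 220, 228, 238, 245]

Fragment lengths:
  [0,2): 2 bp
  [2,26): 24 bp
  [26,35): 9 bp
  [35,50): 15 bp
  [50,59): 9 bp
  [59,78): 19 bp
  [78,89): 11 bp
  [89,96): 7 bp
  [96,103): 7 bp
  [103,112): 9 bp
  [112,120): 8 bp
  [120,128): 8 bp
  [128,139): 11 bp
  [139,148): 9 bp
  [148,157): 9 bp
  [157,166): 9 bp
  [166,182): 16 bp
  [182,192): 10 bp
  [192,220): 28 bp
  [220,228): 8 bp
  [228,238): 10 bp
  [238,245): 7 bp
  [245,253): 8 bp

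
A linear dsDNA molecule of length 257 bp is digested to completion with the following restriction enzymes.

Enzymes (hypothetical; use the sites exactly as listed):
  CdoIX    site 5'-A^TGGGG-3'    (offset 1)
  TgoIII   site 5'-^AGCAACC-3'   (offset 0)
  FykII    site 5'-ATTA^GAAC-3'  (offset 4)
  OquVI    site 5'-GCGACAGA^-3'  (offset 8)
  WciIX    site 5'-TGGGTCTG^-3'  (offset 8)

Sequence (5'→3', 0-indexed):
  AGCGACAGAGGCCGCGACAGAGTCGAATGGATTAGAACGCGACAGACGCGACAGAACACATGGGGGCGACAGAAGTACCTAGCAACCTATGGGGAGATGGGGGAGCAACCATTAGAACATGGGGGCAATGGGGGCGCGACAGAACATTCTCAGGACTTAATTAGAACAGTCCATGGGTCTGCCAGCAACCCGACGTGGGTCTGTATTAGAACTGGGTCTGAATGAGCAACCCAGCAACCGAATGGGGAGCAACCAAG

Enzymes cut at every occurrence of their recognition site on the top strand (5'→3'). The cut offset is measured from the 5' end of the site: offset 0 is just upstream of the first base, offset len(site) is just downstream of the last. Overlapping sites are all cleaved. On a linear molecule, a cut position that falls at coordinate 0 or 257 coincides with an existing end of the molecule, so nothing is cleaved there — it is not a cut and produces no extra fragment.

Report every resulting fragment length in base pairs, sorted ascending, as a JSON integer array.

[2,4,5,5,5,5,6,7,8,8,9,9,9,9,10,10,11,12,12,12,13,13,15,18,20,20]

Site scan:
  CdoIX (ATGGGG, off=1): starts [59, 88, 96, 118, 127, 241] → cuts [60, 89, 97, 119, 128, 242]
  TgoIII (AGCAACC, off=0): starts [80, 103, 183, 224, 232, 247] → cuts [80, 103, 183, 224, 232, 247]
  FykII (ATTAGAAC, off=4): starts [30, 110, 159, 204] → cuts [34, 114, 163, 208]
  OquVI (GCGACAGA, off=8): starts [1, 13, 38, 47, 65, 135] → cuts [9, 21, 46, 55, 73, 143]
  WciIX (TGGGTCTG, off=8): starts [173, 195, 212] → cuts [181, 203, 220]

All cut coordinates (distinct, sorted): [9, 21, 34, 46, 55, 60, 73, 80, 89, 97, 103, 114, 119, 128, 143, 163, 181, 183, 203, 208, 220, 224, 232, 242, 247]

Fragments:
  [0,9): 9 bp
  [9,21): 12 bp
  [21,34): 13 bp
  [34,46): 12 bp
  [46,55): 9 bp
  [55,60): 5 bp
  [60,73): 13 bp
  [73,80): 7 bp
  [80,89): 9 bp
  [89,97): 8 bp
  [97,103): 6 bp
  [103,114): 11 bp
  [114,119): 5 bp
  [119,128): 9 bp
  [128,143): 15 bp
  [143,163): 20 bp
  [163,181): 18 bp
  [181,183): 2 bp
  [183,203): 20 bp
  [203,208): 5 bp
  [208,220): 12 bp
  [220,224): 4 bp
  [224,232): 8 bp
  [232,242): 10 bp
  [242,247): 5 bp
  [247,257): 10 bp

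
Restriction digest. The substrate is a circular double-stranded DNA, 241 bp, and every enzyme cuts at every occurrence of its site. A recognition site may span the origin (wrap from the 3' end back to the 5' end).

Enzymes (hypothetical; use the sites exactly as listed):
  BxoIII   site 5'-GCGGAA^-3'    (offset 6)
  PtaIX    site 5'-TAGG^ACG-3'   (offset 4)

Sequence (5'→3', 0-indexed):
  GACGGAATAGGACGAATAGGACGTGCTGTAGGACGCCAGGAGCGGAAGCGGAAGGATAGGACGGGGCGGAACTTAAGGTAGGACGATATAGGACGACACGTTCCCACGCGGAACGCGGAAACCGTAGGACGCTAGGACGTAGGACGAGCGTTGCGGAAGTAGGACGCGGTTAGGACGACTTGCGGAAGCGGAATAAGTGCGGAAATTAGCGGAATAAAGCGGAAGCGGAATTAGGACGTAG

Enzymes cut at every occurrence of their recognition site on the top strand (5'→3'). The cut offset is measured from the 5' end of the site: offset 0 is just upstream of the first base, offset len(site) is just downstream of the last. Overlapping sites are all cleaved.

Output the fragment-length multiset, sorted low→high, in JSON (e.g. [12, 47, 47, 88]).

[5,5,6,6,6,7,7,7,7,8,8,9,10,10,10,10,11,11,11,11,12,13,15,15,21]

Per-enzyme occurrences:
  BxoIII GCGGAA/6: at [41, 47, 65, 107, 114, 152, 181, 187, 198, 208, 218, 224] ⇒ [47, 53, 71, 113, 120, 158, 187, 193, 204, 214, 224, 230]
  PtaIX TAGGACG/4: at [7, 16, 28, 56, 78, 88, 124, 132, 139, 159, 170, 231, 238] ⇒ [1, 11, 20, 32, 60, 82, 92, 128, 136, 143, 163, 174, 235]

All cut coordinates (distinct, sorted): [1, 11, 20, 32, 47, 53, 60, 71, 82, 92, 113, 120, 128, 136, 143, 158, 163, 174, 187, 193, 204, 214, 224, 230, 235]

Fragments:
  1→11: 10 bp
  11→20: 9 bp
  20→32: 12 bp
  32→47: 15 bp
  47→53: 6 bp
  53→60: 7 bp
  60→71: 11 bp
  71→82: 11 bp
  82→92: 10 bp
  92→113: 21 bp
  113→120: 7 bp
  120→128: 8 bp
  128→136: 8 bp
  136→143: 7 bp
  143→158: 15 bp
  158→163: 5 bp
  163→174: 11 bp
  174→187: 13 bp
  187→193: 6 bp
  193→204: 11 bp
  204→214: 10 bp
  214→224: 10 bp
  224→230: 6 bp
  230→235: 5 bp
  235→1 (wrap): 241-235+1 = 7 bp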